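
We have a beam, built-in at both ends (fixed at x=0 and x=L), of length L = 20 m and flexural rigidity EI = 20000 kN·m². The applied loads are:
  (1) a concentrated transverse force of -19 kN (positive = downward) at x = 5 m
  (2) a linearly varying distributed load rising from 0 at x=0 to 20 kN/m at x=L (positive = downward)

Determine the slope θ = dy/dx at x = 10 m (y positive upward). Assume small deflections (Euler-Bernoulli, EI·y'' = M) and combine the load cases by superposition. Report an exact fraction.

θ(10) = -217/38400 rad

Load 1 — point force P=-19 kN at a=5 m (b=L-a=15):
  θ_1 = Pa²(L-x)(2bL-(3b+a)(L-x))/(2L³EI)  [x>a] = (-19)·5²·(20-10)·(2·15·20-(3·15+5)·(20-10))/(2·20³·20000) = -19/12800 rad
Load 2 — triangular load w₀=20 kN/m (0→w₀ over full span):
  θ_2 = -w₀(2x(L-x)(L-2x)(x+2L)+x²(L-x)²)/(120LEI) = -20·(2·10·(20-10)·(20-2·10)·(10+2·20)+10²·(20-10)²)/(120·20·20000) = -1/240 rad
Superposition: θ = Σ θ_i = -217/38400 rad ≈ -0.005651 rad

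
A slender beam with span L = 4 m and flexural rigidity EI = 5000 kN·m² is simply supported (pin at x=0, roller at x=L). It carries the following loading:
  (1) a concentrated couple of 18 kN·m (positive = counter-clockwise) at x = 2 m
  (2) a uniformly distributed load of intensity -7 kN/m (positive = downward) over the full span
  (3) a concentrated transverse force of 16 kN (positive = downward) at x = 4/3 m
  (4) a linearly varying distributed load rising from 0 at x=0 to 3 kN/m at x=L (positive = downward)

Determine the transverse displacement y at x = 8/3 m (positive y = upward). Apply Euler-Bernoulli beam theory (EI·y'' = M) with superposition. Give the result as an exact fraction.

y(8/3) = 199/303750 m

Load 1 — applied couple M₀=18 kN·m at a=2 m (b=L-a=2):
  y_1 = (M₀x³/(6L)-M₀(x-a)²/2+C₁x)/EI  [x>a] with C₁=M₀(3b²-L²)/(6L)=-3 = (18·(8/3)³/(6·4)-18·((8/3)-2)²/2+(-3)·(8/3))/5000 = 1/2250 m
Load 2 — uniform load w=-7 kN/m over full span:
  y_2 = -wx(L³-2Lx²+x³)/(24EI) = -(-7)·(8/3)·(4³-2·4·(8/3)²+(8/3)³)/(24·5000) = 616/151875 m
Load 3 — point force P=16 kN at a=4/3 m (b=L-a=8/3):
  y_3 = -Pa(L-x)(2Lx-a²-x²)/(6LEI)  [x>a] = -16·(4/3)·(4-(8/3))·(2·4·(8/3)-(4/3)²-(8/3)²)/(6·4·5000) = -448/151875 m
Load 4 — triangular load w₀=3 kN/m (0→w₀ over full span):
  y_4 = -w₀x(7L⁴-10L²x²+3x⁴)/(360LEI) = -3·(8/3)·(7·4⁴-10·4²·(8/3)²+3·(8/3)⁴)/(360·4·5000) = -136/151875 m
Superposition: y = Σ y_i = 199/303750 m ≈ 0.000655 m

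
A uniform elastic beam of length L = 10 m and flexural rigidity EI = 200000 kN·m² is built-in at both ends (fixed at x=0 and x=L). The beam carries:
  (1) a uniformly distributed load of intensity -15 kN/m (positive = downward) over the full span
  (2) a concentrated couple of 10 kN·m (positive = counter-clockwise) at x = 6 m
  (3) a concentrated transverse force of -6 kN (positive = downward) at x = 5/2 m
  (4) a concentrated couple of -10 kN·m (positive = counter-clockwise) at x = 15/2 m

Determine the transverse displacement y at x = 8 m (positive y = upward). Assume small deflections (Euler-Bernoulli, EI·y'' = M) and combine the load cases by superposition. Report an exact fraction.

y(8) = 34021/40000000 m

Load 1 — uniform load w=-15 kN/m over full span:
  y_1 = -wx²(L-x)²/(24EI) = -(-15)·8²·(10-8)²/(24·200000) = 1/1250 m
Load 2 — applied couple M₀=10 kN·m at a=6 m (b=L-a=4):
  y_2 = (R_Ax³/6 - M_Ax²/2 - M₀(x-a)²/2)/EI  [x>a] with R_A=36/25, M_A=16/5 = ((36/25)·8³/6 - (16/5)·8²/2 - 10·(8-6)²/2)/200000 = 3/1250000 m
Load 3 — point force P=-6 kN at a=5/2 m (b=L-a=15/2):
  y_3 = -Pa²(L-x)²(3bL-(3b+a)(L-x))/(6L³EI)  [x>a] = -(-6)·(5/2)²·(10-8)²·(3·(15/2)·10-(3·(15/2)+(5/2))·(10-8))/(6·10³·200000) = 7/320000 m
Load 4 — applied couple M₀=-10 kN·m at a=15/2 m (b=L-a=5/2):
  y_4 = (R_Ax³/6 - M_Ax²/2 - M₀(x-a)²/2)/EI  [x>a] with R_A=-9/8, M_A=-25/8 = ((-9/8)·8³/6 - (-25/8)·8²/2 - (-10)·(8-(15/2))²/2)/200000 = 21/800000 m
Superposition: y = Σ y_i = 34021/40000000 m ≈ 0.000851 m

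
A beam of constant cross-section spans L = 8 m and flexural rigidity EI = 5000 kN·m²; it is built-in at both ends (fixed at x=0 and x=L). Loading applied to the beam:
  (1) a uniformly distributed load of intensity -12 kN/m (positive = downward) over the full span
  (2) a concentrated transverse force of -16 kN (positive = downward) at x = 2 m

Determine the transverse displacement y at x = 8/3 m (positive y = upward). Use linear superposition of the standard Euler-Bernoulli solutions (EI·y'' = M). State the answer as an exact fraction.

Load 1 — uniform load w=-12 kN/m over full span:
  y_1 = -wx²(L-x)²/(24EI) = -(-12)·(8/3)²·(8-(8/3))²/(24·5000) = 1024/50625 m
Load 2 — point force P=-16 kN at a=2 m (b=L-a=6):
  y_2 = -Pa²(L-x)²(3bL-(3b+a)(L-x))/(6L³EI)  [x>a] = -(-16)·2²·(8-(8/3))²·(3·6·8-(3·6+2)·(8-(8/3)))/(6·8³·5000) = 224/50625 m
Superposition: y = Σ y_i = 416/16875 m ≈ 0.024652 m

y(8/3) = 416/16875 m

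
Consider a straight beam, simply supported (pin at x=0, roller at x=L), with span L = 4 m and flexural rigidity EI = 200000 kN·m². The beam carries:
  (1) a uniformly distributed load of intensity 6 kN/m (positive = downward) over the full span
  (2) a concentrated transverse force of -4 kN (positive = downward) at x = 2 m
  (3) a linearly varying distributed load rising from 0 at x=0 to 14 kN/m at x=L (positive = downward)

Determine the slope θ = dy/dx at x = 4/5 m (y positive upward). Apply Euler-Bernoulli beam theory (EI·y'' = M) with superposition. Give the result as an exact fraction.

θ(4/5) = -33479/281250000 rad

Load 1 — uniform load w=6 kN/m over full span:
  θ_1 = -w(L³-6Lx²+4x³)/(24EI) = -6·(4³-6·4·(4/5)²+4·(4/5)³)/(24·200000) = -99/1562500 rad
Load 2 — point force P=-4 kN at a=2 m (b=L-a=2):
  θ_2 = -Pb(L²-b²-3x²)/(6LEI)  [x≤a] = -(-4)·2·(4²-2²-3·(4/5)²)/(6·4·200000) = 21/1250000 rad
Load 3 — triangular load w₀=14 kN/m (0→w₀ over full span):
  θ_3 = -w₀(7L⁴-30L²x²+15x⁴)/(360LEI) = -14·(7·4⁴-30·4²·(4/5)²+15·(4/5)⁴)/(360·4·200000) = -1274/17578125 rad
Superposition: θ = Σ θ_i = -33479/281250000 rad ≈ -0.000119 rad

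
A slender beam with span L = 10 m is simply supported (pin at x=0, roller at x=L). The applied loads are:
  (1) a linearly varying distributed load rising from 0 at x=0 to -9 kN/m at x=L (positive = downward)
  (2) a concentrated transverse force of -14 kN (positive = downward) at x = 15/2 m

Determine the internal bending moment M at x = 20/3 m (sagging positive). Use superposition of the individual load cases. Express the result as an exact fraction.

M(20/3) = -710/9 kN·m

Load 1 — triangular load w₀=-9 kN/m (0→w₀ over full span):
  M_1 = w₀Lx/6 - w₀x³/(6L) = (-9)·10·(20/3)/6 - (-9)·(20/3)³/(6·10) = -500/9 kN·m
Load 2 — point force P=-14 kN at a=15/2 m (b=L-a=5/2):
  M_2 = Pbx/L  [x≤a] = (-14)·(5/2)·(20/3)/10 = -70/3 kN·m
Superposition: M = Σ M_i = -710/9 kN·m ≈ -78.888889 kN·m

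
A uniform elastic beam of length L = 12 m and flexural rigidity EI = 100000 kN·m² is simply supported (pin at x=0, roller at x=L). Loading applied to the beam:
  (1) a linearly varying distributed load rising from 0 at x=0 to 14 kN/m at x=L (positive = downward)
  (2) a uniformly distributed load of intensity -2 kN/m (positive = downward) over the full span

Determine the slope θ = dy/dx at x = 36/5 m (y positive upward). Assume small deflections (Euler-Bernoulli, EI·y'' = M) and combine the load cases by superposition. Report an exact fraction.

θ(36/5) = 3207/3906250 rad

Load 1 — triangular load w₀=14 kN/m (0→w₀ over full span):
  θ_1 = -w₀(7L⁴-30L²x²+15x⁴)/(360LEI) = -14·(7·12⁴-30·12²·(36/5)²+15·(36/5)⁴)/(360·12·100000) = 2436/1953125 rad
Load 2 — uniform load w=-2 kN/m over full span:
  θ_2 = -w(L³-6Lx²+4x³)/(24EI) = -(-2)·(12³-6·12·(36/5)²+4·(36/5)³)/(24·100000) = -333/781250 rad
Superposition: θ = Σ θ_i = 3207/3906250 rad ≈ 0.000821 rad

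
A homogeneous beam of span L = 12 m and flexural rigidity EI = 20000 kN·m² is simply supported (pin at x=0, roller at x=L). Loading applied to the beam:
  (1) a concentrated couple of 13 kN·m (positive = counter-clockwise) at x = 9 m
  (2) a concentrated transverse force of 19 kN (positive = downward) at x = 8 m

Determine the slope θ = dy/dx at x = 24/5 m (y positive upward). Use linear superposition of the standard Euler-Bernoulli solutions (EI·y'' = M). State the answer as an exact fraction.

θ(24/5) = -127433/36000000 rad

Load 1 — applied couple M₀=13 kN·m at a=9 m (b=L-a=3):
  θ_1 = (M₀x²/(2L)+C₁)/EI  [x≤a] with C₁=M₀(3b²-L²)/(6L)=-169/8 = (13·(24/5)²/(2·12)+(-169/8))/20000 = -1729/4000000 rad
Load 2 — point force P=19 kN at a=8 m (b=L-a=4):
  θ_2 = -Pb(L²-b²-3x²)/(6LEI)  [x≤a] = -19·4·(12²-4²-3·(24/5)²)/(6·12·20000) = -437/140625 rad
Superposition: θ = Σ θ_i = -127433/36000000 rad ≈ -0.003540 rad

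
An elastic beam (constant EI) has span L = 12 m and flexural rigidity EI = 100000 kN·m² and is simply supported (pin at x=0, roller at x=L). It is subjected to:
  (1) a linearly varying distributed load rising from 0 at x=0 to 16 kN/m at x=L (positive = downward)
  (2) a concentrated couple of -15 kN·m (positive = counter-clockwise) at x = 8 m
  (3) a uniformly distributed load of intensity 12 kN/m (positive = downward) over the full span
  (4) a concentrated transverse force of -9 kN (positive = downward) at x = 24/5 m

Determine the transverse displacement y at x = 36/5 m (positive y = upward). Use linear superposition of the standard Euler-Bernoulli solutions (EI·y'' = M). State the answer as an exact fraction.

Load 1 — triangular load w₀=16 kN/m (0→w₀ over full span):
  y_1 = -w₀x(7L⁴-10L²x²+3x⁴)/(360LEI) = -16·(36/5)·(7·12⁴-10·12²·(36/5)²+3·(36/5)⁴)/(360·12·100000) = -1022976/48828125 m
Load 2 — applied couple M₀=-15 kN·m at a=8 m (b=L-a=4):
  y_2 = (M₀x³/(6L)+C₁x)/EI  [x≤a] with C₁=M₀(3b²-L²)/(6L)=20 = ((-15)·(36/5)³/(6·12)+20·(36/5))/100000 = 207/312500 m
Load 3 — uniform load w=12 kN/m over full span:
  y_3 = -wx(L³-2Lx²+x³)/(24EI) = -12·(36/5)·(12³-2·12·(36/5)²+(36/5)³)/(24·100000) = -60264/1953125 m
Load 4 — point force P=-9 kN at a=24/5 m (b=L-a=36/5):
  y_4 = -Pa(L-x)(2Lx-a²-x²)/(6LEI)  [x>a] = -(-9)·(24/5)·(12-(36/5))·(2·12·(36/5)-(24/5)²-(36/5)²)/(6·12·100000) = 5508/1953125 m
Superposition: y = Σ y_i = -9438129/195312500 m ≈ -0.048323 m

y(36/5) = -9438129/195312500 m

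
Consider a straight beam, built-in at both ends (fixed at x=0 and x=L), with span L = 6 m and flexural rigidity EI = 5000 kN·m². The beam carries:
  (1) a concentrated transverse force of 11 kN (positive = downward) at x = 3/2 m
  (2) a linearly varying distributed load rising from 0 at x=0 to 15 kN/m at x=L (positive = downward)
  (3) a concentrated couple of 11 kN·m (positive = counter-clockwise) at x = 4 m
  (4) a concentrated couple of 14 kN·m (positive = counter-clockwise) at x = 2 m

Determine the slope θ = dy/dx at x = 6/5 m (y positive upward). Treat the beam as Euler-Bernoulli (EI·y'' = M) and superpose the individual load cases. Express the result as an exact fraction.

θ(6/5) = -16951/5000000 rad

Load 1 — point force P=11 kN at a=3/2 m (b=L-a=9/2):
  θ_1 = -Pb²x(2aL-(3a+b)x)/(2L³EI)  [x≤a] = -11·(9/2)²·(6/5)·(2·(3/2)·6-(3·(3/2)+(9/2))·(6/5))/(2·6³·5000) = -891/1000000 rad
Load 2 — triangular load w₀=15 kN/m (0→w₀ over full span):
  θ_2 = -w₀(2x(L-x)(L-2x)(x+2L)+x²(L-x)²)/(120LEI) = -15·(2·(6/5)·(6-(6/5))·(6-2·(6/5))·((6/5)+2·6)+(6/5)²·(6-(6/5))²)/(120·6·5000) = -189/78125 rad
Load 3 — applied couple M₀=11 kN·m at a=4 m (b=L-a=2):
  θ_3 = (R_Ax²/2 - M_Ax)/EI  [x≤a] with R_A=22/9, M_A=11/3 = ((22/9)·(6/5)²/2 - (11/3)·(6/5))/5000 = -33/62500 rad
Load 4 — applied couple M₀=14 kN·m at a=2 m (b=L-a=4):
  θ_4 = (R_Ax²/2 - M_Ax)/EI  [x≤a] with R_A=28/9, M_A=0 = ((28/9)·(6/5)²/2 - 0·(6/5))/5000 = 7/15625 rad
Superposition: θ = Σ θ_i = -16951/5000000 rad ≈ -0.003390 rad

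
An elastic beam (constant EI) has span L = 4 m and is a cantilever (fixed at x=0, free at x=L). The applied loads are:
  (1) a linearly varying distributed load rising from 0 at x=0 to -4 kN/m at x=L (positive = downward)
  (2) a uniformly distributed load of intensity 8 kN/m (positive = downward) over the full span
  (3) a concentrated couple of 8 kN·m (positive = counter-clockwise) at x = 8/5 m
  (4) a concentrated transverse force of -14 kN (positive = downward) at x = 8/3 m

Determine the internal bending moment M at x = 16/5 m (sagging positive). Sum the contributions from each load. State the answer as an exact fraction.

Load 1 — triangular load w₀=-4 kN/m (0→w₀ over full span):
  M_1 = w₀Lx/2 - w₀L²/3 - w₀x³/(6L) = (-4)·4·(16/5)/2 - (-4)·4²/3 - (-4)·(16/5)³/(6·4) = 448/375 kN·m
Load 2 — uniform load w=8 kN/m over full span:
  M_2 = -w(L-x)²/2 = -8·(4-(16/5))²/2 = -64/25 kN·m
Load 3 — applied couple M₀=8 kN·m at a=8/5 m (b=L-a=12/5):
  M_3 = 0  [x>a] = 0 kN·m
Load 4 — point force P=-14 kN at a=8/3 m (b=L-a=4/3):
  M_4 = 0  [x>a] = 0 kN·m
Superposition: M = Σ M_i = -512/375 kN·m ≈ -1.365333 kN·m

M(16/5) = -512/375 kN·m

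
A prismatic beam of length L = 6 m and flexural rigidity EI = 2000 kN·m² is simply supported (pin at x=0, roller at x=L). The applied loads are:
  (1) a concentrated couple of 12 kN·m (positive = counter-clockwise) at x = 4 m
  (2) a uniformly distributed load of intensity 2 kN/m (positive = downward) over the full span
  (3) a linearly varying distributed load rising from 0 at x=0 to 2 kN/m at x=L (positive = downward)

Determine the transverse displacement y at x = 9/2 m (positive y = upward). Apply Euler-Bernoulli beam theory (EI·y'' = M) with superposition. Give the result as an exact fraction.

y(9/2) = -11193/512000 m

Load 1 — applied couple M₀=12 kN·m at a=4 m (b=L-a=2):
  y_1 = (M₀x³/(6L)-M₀(x-a)²/2+C₁x)/EI  [x>a] with C₁=M₀(3b²-L²)/(6L)=-8 = (12·(9/2)³/(6·6)-12·((9/2)-4)²/2+(-8)·(9/2))/2000 = -57/16000 m
Load 2 — uniform load w=2 kN/m over full span:
  y_2 = -wx(L³-2Lx²+x³)/(24EI) = -2·(9/2)·(6³-2·6·(9/2)²+(9/2)³)/(24·2000) = -1539/128000 m
Load 3 — triangular load w₀=2 kN/m (0→w₀ over full span):
  y_3 = -w₀x(7L⁴-10L²x²+3x⁴)/(360LEI) = -2·(9/2)·(7·6⁴-10·6²·(9/2)²+3·(9/2)⁴)/(360·6·2000) = -3213/512000 m
Superposition: y = Σ y_i = -11193/512000 m ≈ -0.021861 m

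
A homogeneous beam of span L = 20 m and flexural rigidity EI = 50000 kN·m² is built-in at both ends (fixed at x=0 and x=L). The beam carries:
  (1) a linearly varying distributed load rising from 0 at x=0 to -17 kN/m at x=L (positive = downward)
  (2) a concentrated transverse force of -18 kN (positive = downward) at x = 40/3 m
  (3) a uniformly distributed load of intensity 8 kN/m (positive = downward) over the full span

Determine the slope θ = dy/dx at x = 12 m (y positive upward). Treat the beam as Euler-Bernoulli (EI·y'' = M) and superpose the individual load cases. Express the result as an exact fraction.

Load 1 — triangular load w₀=-17 kN/m (0→w₀ over full span):
  θ_1 = -w₀(2x(L-x)(L-2x)(x+2L)+x²(L-x)²)/(120LEI) = -(-17)·(2·12·(20-12)·(20-2·12)·(12+2·20)+12²·(20-12)²)/(120·20·50000) = -68/15625 rad
Load 2 — point force P=-18 kN at a=40/3 m (b=L-a=20/3):
  θ_2 = -Pb²x(2aL-(3a+b)x)/(2L³EI)  [x≤a] = -(-18)·(20/3)²·12·(2·(40/3)·20-(3·(40/3)+(20/3))·12)/(2·20³·50000) = -1/3125 rad
Load 3 — uniform load w=8 kN/m over full span:
  θ_3 = -wx(L-x)(L-2x)/(12EI) = -8·12·(20-12)·(20-2·12)/(12·50000) = 16/3125 rad
Superposition: θ = Σ θ_i = 7/15625 rad ≈ 0.000448 rad

θ(12) = 7/15625 rad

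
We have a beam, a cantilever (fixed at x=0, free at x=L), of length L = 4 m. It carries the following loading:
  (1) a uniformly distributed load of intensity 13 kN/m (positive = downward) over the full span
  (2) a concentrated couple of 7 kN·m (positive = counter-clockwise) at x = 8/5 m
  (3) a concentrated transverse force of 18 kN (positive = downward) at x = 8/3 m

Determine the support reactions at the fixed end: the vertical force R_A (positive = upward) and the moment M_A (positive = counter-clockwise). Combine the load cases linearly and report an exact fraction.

Load 1 — uniform load w=13 kN/m over full span:
  R_A = wL = 13·4 = 52 kN
  M_A = wL²/2 = 13·4²/2 = 104 kN·m
Load 2 — applied couple M₀=7 kN·m at a=8/5 m (b=L-a=12/5):
  R_A = 0 kN
  M_A = -M₀ = -7 kN·m
Load 3 — point force P=18 kN at a=8/3 m (b=L-a=4/3):
  R_A = P = 18 kN
  M_A = Pa = 18·(8/3) = 48 kN·m
Superposition: R_A = 70 kN, M_A = 145 kN·m

R_A = 70 kN, M_A = 145 kN·m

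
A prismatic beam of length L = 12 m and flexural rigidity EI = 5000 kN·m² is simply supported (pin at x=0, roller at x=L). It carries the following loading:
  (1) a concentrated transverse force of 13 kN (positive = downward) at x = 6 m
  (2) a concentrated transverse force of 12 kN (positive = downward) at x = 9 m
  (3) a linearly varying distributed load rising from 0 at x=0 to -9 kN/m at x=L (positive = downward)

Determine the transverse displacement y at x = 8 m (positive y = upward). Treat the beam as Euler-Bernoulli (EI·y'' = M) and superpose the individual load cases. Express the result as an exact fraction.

y(8) = 152/1875 m

Load 1 — point force P=13 kN at a=6 m (b=L-a=6):
  y_1 = -Pa(L-x)(2Lx-a²-x²)/(6LEI)  [x>a] = -13·6·(12-8)·(2·12·8-6²-8²)/(6·12·5000) = -299/3750 m
Load 2 — point force P=12 kN at a=9 m (b=L-a=3):
  y_2 = -Pbx(L²-b²-x²)/(6LEI)  [x≤a] = -12·3·8·(12²-3²-8²)/(6·12·5000) = -71/1250 m
Load 3 — triangular load w₀=-9 kN/m (0→w₀ over full span):
  y_3 = -w₀x(7L⁴-10L²x²+3x⁴)/(360LEI) = -(-9)·8·(7·12⁴-10·12²·8²+3·8⁴)/(360·12·5000) = 136/625 m
Superposition: y = Σ y_i = 152/1875 m ≈ 0.081067 m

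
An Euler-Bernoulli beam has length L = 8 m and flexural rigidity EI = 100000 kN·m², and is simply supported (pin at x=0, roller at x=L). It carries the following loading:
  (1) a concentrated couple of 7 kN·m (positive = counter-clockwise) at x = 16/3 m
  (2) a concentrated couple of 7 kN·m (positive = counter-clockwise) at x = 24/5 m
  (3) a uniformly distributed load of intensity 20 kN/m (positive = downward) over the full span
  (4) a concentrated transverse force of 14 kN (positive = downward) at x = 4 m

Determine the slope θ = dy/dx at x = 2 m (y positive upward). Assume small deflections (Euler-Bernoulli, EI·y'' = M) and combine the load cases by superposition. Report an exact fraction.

θ(2) = -154309/45000000 rad

Load 1 — applied couple M₀=7 kN·m at a=16/3 m (b=L-a=8/3):
  θ_1 = (M₀x²/(2L)+C₁)/EI  [x≤a] with C₁=M₀(3b²-L²)/(6L)=-56/9 = (7·2²/(2·8)+(-56/9))/100000 = -161/3600000 rad
Load 2 — applied couple M₀=7 kN·m at a=24/5 m (b=L-a=16/5):
  θ_2 = (M₀x²/(2L)+C₁)/EI  [x≤a] with C₁=M₀(3b²-L²)/(6L)=-364/75 = (7·2²/(2·8)+(-364/75))/100000 = -931/30000000 rad
Load 3 — uniform load w=20 kN/m over full span:
  θ_3 = -w(L³-6Lx²+4x³)/(24EI) = -20·(8³-6·8·2²+4·2³)/(24·100000) = -11/3750 rad
Load 4 — point force P=14 kN at a=4 m (b=L-a=4):
  θ_4 = -Pb(L²-b²-3x²)/(6LEI)  [x≤a] = -14·4·(8²-4²-3·2²)/(6·8·100000) = -21/50000 rad
Superposition: θ = Σ θ_i = -154309/45000000 rad ≈ -0.003429 rad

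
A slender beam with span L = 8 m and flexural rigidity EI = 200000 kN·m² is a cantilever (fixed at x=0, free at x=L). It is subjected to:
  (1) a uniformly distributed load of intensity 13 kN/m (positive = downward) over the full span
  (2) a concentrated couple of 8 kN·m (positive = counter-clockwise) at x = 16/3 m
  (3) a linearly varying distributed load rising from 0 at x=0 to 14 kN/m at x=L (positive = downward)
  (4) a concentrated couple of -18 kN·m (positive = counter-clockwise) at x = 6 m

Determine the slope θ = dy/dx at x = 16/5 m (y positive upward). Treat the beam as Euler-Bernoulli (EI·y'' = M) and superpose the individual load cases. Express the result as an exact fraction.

θ(16/5) = -92483/11718750 rad

Load 1 — uniform load w=13 kN/m over full span:
  θ_1 = -wx(x²-3Lx+3L²)/(6EI) = -13·(16/5)·((16/5)²-3·8·(16/5)+3·8²)/(6·200000) = -5096/1171875 rad
Load 2 — applied couple M₀=8 kN·m at a=16/3 m (b=L-a=8/3):
  θ_2 = M₀x/EI  [x≤a] = 8·(16/5)/200000 = 2/15625 rad
Load 3 — triangular load w₀=14 kN/m (0→w₀ over full span):
  θ_3 = (w₀Lx²/4-w₀L²x/3-w₀x⁴/(24L))/EI = (14·8·(16/5)²/4-14·8²·(16/5)/3-14·(16/5)⁴/(24·8))/200000 = -6608/1953125 rad
Load 4 — applied couple M₀=-18 kN·m at a=6 m (b=L-a=2):
  θ_4 = M₀x/EI  [x≤a] = (-18)·(16/5)/200000 = -9/31250 rad
Superposition: θ = Σ θ_i = -92483/11718750 rad ≈ -0.007892 rad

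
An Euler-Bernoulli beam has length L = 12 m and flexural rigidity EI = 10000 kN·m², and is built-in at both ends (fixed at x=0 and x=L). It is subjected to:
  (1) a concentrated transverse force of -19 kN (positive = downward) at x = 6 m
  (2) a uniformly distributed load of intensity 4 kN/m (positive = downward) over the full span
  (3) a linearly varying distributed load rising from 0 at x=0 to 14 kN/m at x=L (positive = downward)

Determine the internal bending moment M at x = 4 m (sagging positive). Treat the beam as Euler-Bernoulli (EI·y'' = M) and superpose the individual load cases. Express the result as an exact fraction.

M(4) = 2489/90 kN·m

Load 1 — point force P=-19 kN at a=6 m (b=L-a=6):
  M_1 = Pb²(3a+b)x/L³ - Pab²/L²  [x≤a] = (-19)·6²·(3·6+6)·4/12³ - (-19)·6·6²/12² = -19/2 kN·m
Load 2 — uniform load w=4 kN/m over full span:
  M_2 = wLx/2 - wL²/12 - wx²/2 = 4·12·4/2 - 4·12²/12 - 4·4²/2 = 16 kN·m
Load 3 — triangular load w₀=14 kN/m (0→w₀ over full span):
  M_3 = 3w₀Lx/20 - w₀L²/30 - w₀x³/(6L) = 3·14·12·4/20 - 14·12²/30 - 14·4³/(6·12) = 952/45 kN·m
Superposition: M = Σ M_i = 2489/90 kN·m ≈ 27.655556 kN·m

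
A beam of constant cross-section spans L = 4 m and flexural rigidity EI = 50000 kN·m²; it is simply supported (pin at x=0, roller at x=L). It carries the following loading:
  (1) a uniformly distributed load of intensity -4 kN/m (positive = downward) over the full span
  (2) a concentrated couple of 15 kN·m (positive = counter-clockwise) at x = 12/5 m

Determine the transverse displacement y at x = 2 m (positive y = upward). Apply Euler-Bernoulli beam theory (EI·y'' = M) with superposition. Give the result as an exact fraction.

y(2) = 119/750000 m

Load 1 — uniform load w=-4 kN/m over full span:
  y_1 = -wx(L³-2Lx²+x³)/(24EI) = -(-4)·2·(4³-2·4·2²+2³)/(24·50000) = 1/3750 m
Load 2 — applied couple M₀=15 kN·m at a=12/5 m (b=L-a=8/5):
  y_2 = (M₀x³/(6L)+C₁x)/EI  [x≤a] with C₁=M₀(3b²-L²)/(6L)=-26/5 = (15·2³/(6·4)+(-26/5)·2)/50000 = -27/250000 m
Superposition: y = Σ y_i = 119/750000 m ≈ 0.000159 m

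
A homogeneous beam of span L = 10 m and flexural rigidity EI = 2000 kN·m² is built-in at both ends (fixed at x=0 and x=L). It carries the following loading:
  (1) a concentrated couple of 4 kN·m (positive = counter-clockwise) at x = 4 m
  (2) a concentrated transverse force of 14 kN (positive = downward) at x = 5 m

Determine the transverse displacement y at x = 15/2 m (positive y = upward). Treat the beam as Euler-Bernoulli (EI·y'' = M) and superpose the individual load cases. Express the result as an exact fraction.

Load 1 — applied couple M₀=4 kN·m at a=4 m (b=L-a=6):
  y_1 = (R_Ax³/6 - M_Ax²/2 - M₀(x-a)²/2)/EI  [x>a] with R_A=72/125, M_A=12/25 = ((72/125)·(15/2)³/6 - (12/25)·(15/2)²/2 - 4·((15/2)-4)²/2)/2000 = 1/800 m
Load 2 — point force P=14 kN at a=5 m (b=L-a=5):
  y_2 = -Pa²(L-x)²(3bL-(3b+a)(L-x))/(6L³EI)  [x>a] = -14·5²·(10-(15/2))²·(3·5·10-(3·5+5)·(10-(15/2)))/(6·10³·2000) = -7/384 m
Superposition: y = Σ y_i = -163/9600 m ≈ -0.016979 m

y(15/2) = -163/9600 m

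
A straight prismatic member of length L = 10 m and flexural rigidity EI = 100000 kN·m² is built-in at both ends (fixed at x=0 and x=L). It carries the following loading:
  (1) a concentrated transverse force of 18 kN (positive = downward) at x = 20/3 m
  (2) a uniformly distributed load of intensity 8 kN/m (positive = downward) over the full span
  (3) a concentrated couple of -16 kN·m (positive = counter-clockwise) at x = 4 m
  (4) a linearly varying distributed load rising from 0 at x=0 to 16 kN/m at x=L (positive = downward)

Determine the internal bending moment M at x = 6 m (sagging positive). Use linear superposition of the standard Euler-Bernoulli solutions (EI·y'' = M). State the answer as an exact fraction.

M(6) = 30436/375 kN·m

Load 1 — point force P=18 kN at a=20/3 m (b=L-a=10/3):
  M_1 = Pb²(3a+b)x/L³ - Pab²/L²  [x≤a] = 18·(10/3)²·(3·(20/3)+(10/3))·6/10³ - 18·(20/3)·(10/3)²/10² = 44/3 kN·m
Load 2 — uniform load w=8 kN/m over full span:
  M_2 = wLx/2 - wL²/12 - wx²/2 = 8·10·6/2 - 8·10²/12 - 8·6²/2 = 88/3 kN·m
Load 3 — applied couple M₀=-16 kN·m at a=4 m (b=L-a=6):
  M_3 = R_Ax - M_A - M₀  [x>a] with R_A=-288/125, M_A=-48/25 = (-288/125)·6 - (-48/25) - (-16) = 512/125 kN·m
Load 4 — triangular load w₀=16 kN/m (0→w₀ over full span):
  M_4 = 3w₀Lx/20 - w₀L²/30 - w₀x³/(6L) = 3·16·10·6/20 - 16·10²/30 - 16·6³/(6·10) = 496/15 kN·m
Superposition: M = Σ M_i = 30436/375 kN·m ≈ 81.162667 kN·m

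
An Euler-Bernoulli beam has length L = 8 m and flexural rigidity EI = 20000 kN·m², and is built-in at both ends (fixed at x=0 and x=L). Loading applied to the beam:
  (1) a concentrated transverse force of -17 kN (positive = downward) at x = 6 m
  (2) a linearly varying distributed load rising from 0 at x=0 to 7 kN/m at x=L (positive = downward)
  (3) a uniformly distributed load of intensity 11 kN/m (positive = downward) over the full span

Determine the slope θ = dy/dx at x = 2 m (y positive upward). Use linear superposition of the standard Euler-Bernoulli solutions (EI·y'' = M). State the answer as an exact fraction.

θ(2) = -4017/1600000 rad

Load 1 — point force P=-17 kN at a=6 m (b=L-a=2):
  θ_1 = -Pb²x(2aL-(3a+b)x)/(2L³EI)  [x≤a] = -(-17)·2²·2·(2·6·8-(3·6+2)·2)/(2·8³·20000) = 119/320000 rad
Load 2 — triangular load w₀=7 kN/m (0→w₀ over full span):
  θ_2 = -w₀(2x(L-x)(L-2x)(x+2L)+x²(L-x)²)/(120LEI) = -7·(2·2·(8-2)·(8-2·2)·(2+2·8)+2²·(8-2)²)/(120·8·20000) = -273/400000 rad
Load 3 — uniform load w=11 kN/m over full span:
  θ_3 = -wx(L-x)(L-2x)/(12EI) = -11·2·(8-2)·(8-2·2)/(12·20000) = -11/5000 rad
Superposition: θ = Σ θ_i = -4017/1600000 rad ≈ -0.002511 rad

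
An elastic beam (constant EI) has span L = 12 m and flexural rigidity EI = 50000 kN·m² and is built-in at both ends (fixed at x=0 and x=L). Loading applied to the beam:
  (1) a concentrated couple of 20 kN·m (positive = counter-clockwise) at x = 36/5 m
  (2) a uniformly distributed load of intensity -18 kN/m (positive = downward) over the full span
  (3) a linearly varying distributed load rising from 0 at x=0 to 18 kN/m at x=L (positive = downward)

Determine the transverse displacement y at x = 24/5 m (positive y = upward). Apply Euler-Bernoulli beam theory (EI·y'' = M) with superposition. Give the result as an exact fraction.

y(24/5) = 426096/48828125 m

Load 1 — applied couple M₀=20 kN·m at a=36/5 m (b=L-a=24/5):
  y_1 = (R_Ax³/6 - M_Ax²/2)/EI  [x≤a] with R_A=12/5, M_A=32/5 = ((12/5)·(24/5)³/6 - (32/5)·(24/5)²/2)/50000 = -1152/1953125 m
Load 2 — uniform load w=-18 kN/m over full span:
  y_2 = -wx²(L-x)²/(24EI) = -(-18)·(24/5)²·(12-(24/5))²/(24·50000) = 34992/1953125 m
Load 3 — triangular load w₀=18 kN/m (0→w₀ over full span):
  y_3 = -w₀x²(L-x)²(x+2L)/(120LEI) = -18·(24/5)²·(12-(24/5))²·((24/5)+2·12)/(120·12·50000) = -419904/48828125 m
Superposition: y = Σ y_i = 426096/48828125 m ≈ 0.008726 m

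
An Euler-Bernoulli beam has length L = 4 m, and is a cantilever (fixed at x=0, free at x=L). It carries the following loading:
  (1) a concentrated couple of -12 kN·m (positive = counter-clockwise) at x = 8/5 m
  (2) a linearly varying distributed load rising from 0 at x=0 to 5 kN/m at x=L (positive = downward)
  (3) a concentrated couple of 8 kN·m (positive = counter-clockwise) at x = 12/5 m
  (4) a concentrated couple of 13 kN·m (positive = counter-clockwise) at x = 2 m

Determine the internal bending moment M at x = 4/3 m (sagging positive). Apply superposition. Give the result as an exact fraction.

M(4/3) = -391/81 kN·m

Load 1 — applied couple M₀=-12 kN·m at a=8/5 m (b=L-a=12/5):
  M_1 = M₀  [x≤a] = (-12) = -12 kN·m
Load 2 — triangular load w₀=5 kN/m (0→w₀ over full span):
  M_2 = w₀Lx/2 - w₀L²/3 - w₀x³/(6L) = 5·4·(4/3)/2 - 5·4²/3 - 5·(4/3)³/(6·4) = -1120/81 kN·m
Load 3 — applied couple M₀=8 kN·m at a=12/5 m (b=L-a=8/5):
  M_3 = M₀  [x≤a] = 8 = 8 kN·m
Load 4 — applied couple M₀=13 kN·m at a=2 m (b=L-a=2):
  M_4 = M₀  [x≤a] = 13 = 13 kN·m
Superposition: M = Σ M_i = -391/81 kN·m ≈ -4.827160 kN·m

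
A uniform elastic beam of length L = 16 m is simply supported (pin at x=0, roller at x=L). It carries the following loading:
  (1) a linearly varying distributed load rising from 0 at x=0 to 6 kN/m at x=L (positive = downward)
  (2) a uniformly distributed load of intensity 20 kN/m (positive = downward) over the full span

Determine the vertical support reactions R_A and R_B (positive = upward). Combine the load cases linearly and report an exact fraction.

R_A = 176 kN, R_B = 192 kN

Load 1 — triangular load w₀=6 kN/m (0→w₀ over full span):
  R_A = w₀L/6 = 6·16/6 = 16 kN
  R_B = w₀L/3 = 6·16/3 = 32 kN
Load 2 — uniform load w=20 kN/m over full span:
  R_A = wL/2 = 20·16/2 = 160 kN
  R_B = wL/2 = 20·16/2 = 160 kN
Superposition: R_A = 176 kN, R_B = 192 kN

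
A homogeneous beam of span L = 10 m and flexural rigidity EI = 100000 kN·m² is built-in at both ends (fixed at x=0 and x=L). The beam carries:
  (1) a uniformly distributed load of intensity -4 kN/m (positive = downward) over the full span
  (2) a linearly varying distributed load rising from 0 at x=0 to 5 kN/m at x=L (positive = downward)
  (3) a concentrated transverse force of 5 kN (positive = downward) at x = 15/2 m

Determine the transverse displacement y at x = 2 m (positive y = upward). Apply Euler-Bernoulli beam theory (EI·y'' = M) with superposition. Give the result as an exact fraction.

y(2) = 3733/24000000 m

Load 1 — uniform load w=-4 kN/m over full span:
  y_1 = -wx²(L-x)²/(24EI) = -(-4)·2²·(10-2)²/(24·100000) = 4/9375 m
Load 2 — triangular load w₀=5 kN/m (0→w₀ over full span):
  y_2 = -w₀x²(L-x)²(x+2L)/(120LEI) = -5·2²·(10-2)²·(2+2·10)/(120·10·100000) = -11/46875 m
Load 3 — point force P=5 kN at a=15/2 m (b=L-a=5/2):
  y_3 = -Pb²x²(3aL-(3a+b)x)/(6L³EI)  [x≤a] = -5·(5/2)²·2²·(3·(15/2)·10-(3·(15/2)+(5/2))·2)/(6·10³·100000) = -7/192000 m
Superposition: y = Σ y_i = 3733/24000000 m ≈ 0.000156 m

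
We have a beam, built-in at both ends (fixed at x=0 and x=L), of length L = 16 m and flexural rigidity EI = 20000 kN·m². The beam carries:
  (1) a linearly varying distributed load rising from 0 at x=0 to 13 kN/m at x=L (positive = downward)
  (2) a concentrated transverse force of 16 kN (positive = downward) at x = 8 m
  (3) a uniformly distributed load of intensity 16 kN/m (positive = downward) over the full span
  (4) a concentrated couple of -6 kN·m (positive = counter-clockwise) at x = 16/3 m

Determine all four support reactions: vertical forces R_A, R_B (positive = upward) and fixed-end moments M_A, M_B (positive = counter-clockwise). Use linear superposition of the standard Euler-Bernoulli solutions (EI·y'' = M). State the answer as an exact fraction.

Load 1 — triangular load w₀=13 kN/m (0→w₀ over full span):
  R_A = 3w₀L/20 = 3·13·16/20 = 156/5 kN
  M_A = w₀L²/30 = 13·16²/30 = 1664/15 kN·m
  R_B = 7w₀L/20 = 7·13·16/20 = 364/5 kN
  M_B = -w₀L²/20 = -13·16²/20 = -832/5 kN·m
Load 2 — point force P=16 kN at a=8 m (b=L-a=8):
  R_A = Pb²(3a+b)/L³ = 16·8²·(3·8+8)/16³ = 8 kN
  M_A = Pab²/L² = 16·8·8²/16² = 32 kN·m
  R_B = Pa²(a+3b)/L³ = 16·8²·(8+3·8)/16³ = 8 kN
  M_B = -Pa²b/L² = -16·8²·8/16² = -32 kN·m
Load 3 — uniform load w=16 kN/m over full span:
  R_A = wL/2 = 16·16/2 = 128 kN
  M_A = wL²/12 = 16·16²/12 = 1024/3 kN·m
  R_B = wL/2 = 16·16/2 = 128 kN
  M_B = -wL²/12 = -16·16²/12 = -1024/3 kN·m
Load 4 — applied couple M₀=-6 kN·m at a=16/3 m (b=L-a=32/3):
  R_A = 6M₀ab/L³ = 6·(-6)·(16/3)·(32/3)/16³ = -1/2 kN
  M_A = M₀b(2a-b)/L² = (-6)·(32/3)·(2·(16/3)-(32/3))/16² = 0 kN·m
  R_B = -6M₀ab/L³ = -6·(-6)·(16/3)·(32/3)/16³ = 1/2 kN
  M_B = M₀a(2b-a)/L² = (-6)·(16/3)·(2·(32/3)-(16/3))/16² = -2 kN·m
Superposition: R_A = 1667/10 kN, M_A = 7264/15 kN·m, R_B = 2093/10 kN, M_B = -8126/15 kN·m

R_A = 1667/10 kN, M_A = 7264/15 kN·m, R_B = 2093/10 kN, M_B = -8126/15 kN·m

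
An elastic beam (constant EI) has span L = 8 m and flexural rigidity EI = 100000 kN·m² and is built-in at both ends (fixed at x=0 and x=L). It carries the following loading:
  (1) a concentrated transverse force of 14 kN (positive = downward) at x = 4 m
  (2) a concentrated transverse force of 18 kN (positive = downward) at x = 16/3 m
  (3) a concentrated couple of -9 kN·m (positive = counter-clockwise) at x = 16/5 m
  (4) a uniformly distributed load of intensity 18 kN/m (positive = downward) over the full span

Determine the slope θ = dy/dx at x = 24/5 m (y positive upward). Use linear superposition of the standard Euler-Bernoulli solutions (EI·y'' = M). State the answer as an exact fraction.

θ(24/5) = 963/1953125 rad

Load 1 — point force P=14 kN at a=4 m (b=L-a=4):
  θ_1 = Pa²(L-x)(2bL-(3b+a)(L-x))/(2L³EI)  [x>a] = 14·4²·(8-(24/5))·(2·4·8-(3·4+4)·(8-(24/5)))/(2·8³·100000) = 7/78125 rad
Load 2 — point force P=18 kN at a=16/3 m (b=L-a=8/3):
  θ_2 = -Pb²x(2aL-(3a+b)x)/(2L³EI)  [x≤a] = -18·(8/3)²·(24/5)·(2·(16/3)·8-(3·(16/3)+(8/3))·(24/5))/(2·8³·100000) = 2/78125 rad
Load 3 — applied couple M₀=-9 kN·m at a=16/5 m (b=L-a=24/5):
  θ_3 = (R_Ax²/2 - M_Ax - M₀(x-a))/EI  [x>a] with R_A=-81/50, M_A=-27/25 = ((-81/50)·(24/5)²/2 - (-27/25)·(24/5) - (-9)·((24/5)-(16/5)))/100000 = 18/1953125 rad
Load 4 — uniform load w=18 kN/m over full span:
  θ_4 = -wx(L-x)(L-2x)/(12EI) = -18·(24/5)·(8-(24/5))·(8-2·(24/5))/(12·100000) = 144/390625 rad
Superposition: θ = Σ θ_i = 963/1953125 rad ≈ 0.000493 rad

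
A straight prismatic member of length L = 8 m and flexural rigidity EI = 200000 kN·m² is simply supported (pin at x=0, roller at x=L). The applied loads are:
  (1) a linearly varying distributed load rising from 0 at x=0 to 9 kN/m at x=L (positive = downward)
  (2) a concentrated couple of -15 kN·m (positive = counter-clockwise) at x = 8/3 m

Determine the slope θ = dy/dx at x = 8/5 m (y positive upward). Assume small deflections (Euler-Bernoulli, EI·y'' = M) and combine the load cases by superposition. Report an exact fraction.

Load 1 — triangular load w₀=9 kN/m (0→w₀ over full span):
  θ_1 = -w₀(7L⁴-30L²x²+15x⁴)/(360LEI) = -9·(7·8⁴-30·8²·(8/5)²+15·(8/5)⁴)/(360·8·200000) = -728/1953125 rad
Load 2 — applied couple M₀=-15 kN·m at a=8/3 m (b=L-a=16/3):
  θ_2 = (M₀x²/(2L)+C₁)/EI  [x≤a] with C₁=M₀(3b²-L²)/(6L)=-20/3 = ((-15)·(8/5)²/(2·8)+(-20/3))/200000 = -17/375000 rad
Superposition: θ = Σ θ_i = -19597/46875000 rad ≈ -0.000418 rad

θ(8/5) = -19597/46875000 rad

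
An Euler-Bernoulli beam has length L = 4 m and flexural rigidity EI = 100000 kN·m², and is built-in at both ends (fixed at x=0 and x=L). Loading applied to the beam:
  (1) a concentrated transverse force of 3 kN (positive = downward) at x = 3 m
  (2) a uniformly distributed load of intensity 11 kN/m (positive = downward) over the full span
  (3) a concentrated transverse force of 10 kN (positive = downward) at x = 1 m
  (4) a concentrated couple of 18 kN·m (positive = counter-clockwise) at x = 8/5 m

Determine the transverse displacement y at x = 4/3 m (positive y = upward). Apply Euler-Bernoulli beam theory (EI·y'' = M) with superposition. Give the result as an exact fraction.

Load 1 — point force P=3 kN at a=3 m (b=L-a=1):
  y_1 = -Pb²x²(3aL-(3a+b)x)/(6L³EI)  [x≤a] = -3·1²·(4/3)²·(3·3·4-(3·3+1)·(4/3))/(6·4³·100000) = -17/5400000 m
Load 2 — uniform load w=11 kN/m over full span:
  y_2 = -wx²(L-x)²/(24EI) = -11·(4/3)²·(4-(4/3))²/(24·100000) = -44/759375 m
Load 3 — point force P=10 kN at a=1 m (b=L-a=3):
  y_3 = -Pa²(L-x)²(3bL-(3b+a)(L-x))/(6L³EI)  [x>a] = -10·1²·(4-(4/3))²·(3·3·4-(3·3+1)·(4-(4/3)))/(6·4³·100000) = -7/405000 m
Load 4 — applied couple M₀=18 kN·m at a=8/5 m (b=L-a=12/5):
  y_4 = (R_Ax³/6 - M_Ax²/2)/EI  [x≤a] with R_A=162/25, M_A=54/25 = ((162/25)·(4/3)³/6 - (54/25)·(4/3)²/2)/100000 = 1/156250 m
Superposition: y = Σ y_i = -87449/1215000000 m ≈ -0.000072 m

y(4/3) = -87449/1215000000 m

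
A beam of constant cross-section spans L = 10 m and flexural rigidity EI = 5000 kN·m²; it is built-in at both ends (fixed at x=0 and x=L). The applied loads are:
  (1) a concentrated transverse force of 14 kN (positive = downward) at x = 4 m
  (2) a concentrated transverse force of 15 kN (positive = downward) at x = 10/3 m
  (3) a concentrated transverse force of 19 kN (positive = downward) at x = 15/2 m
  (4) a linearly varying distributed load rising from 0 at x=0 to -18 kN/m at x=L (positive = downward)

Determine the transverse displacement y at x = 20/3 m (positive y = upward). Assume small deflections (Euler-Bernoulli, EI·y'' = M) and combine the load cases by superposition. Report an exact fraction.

Load 1 — point force P=14 kN at a=4 m (b=L-a=6):
  y_1 = -Pa²(L-x)²(3bL-(3b+a)(L-x))/(6L³EI)  [x>a] = -14·4²·(10-(20/3))²·(3·6·10-(3·6+4)·(10-(20/3)))/(6·10³·5000) = -448/50625 m
Load 2 — point force P=15 kN at a=10/3 m (b=L-a=20/3):
  y_2 = -Pa²(L-x)²(3bL-(3b+a)(L-x))/(6L³EI)  [x>a] = -15·(10/3)²·(10-(20/3))²·(3·(20/3)·10-(3·(20/3)+(10/3))·(10-(20/3)))/(6·10³·5000) = -11/1458 m
Load 3 — point force P=19 kN at a=15/2 m (b=L-a=5/2):
  y_3 = -Pb²x²(3aL-(3a+b)x)/(6L³EI)  [x≤a] = -19·(5/2)²·(20/3)²·(3·(15/2)·10-(3·(15/2)+(5/2))·(20/3))/(6·10³·5000) = -133/12960 m
Load 4 — triangular load w₀=-18 kN/m (0→w₀ over full span):
  y_4 = -w₀x²(L-x)²(x+2L)/(120LEI) = -(-18)·(20/3)²·(10-(20/3))²·((20/3)+2·10)/(120·10·5000) = 16/405 m
Superposition: y = Σ y_i = 187351/14580000 m ≈ 0.012850 m

y(20/3) = 187351/14580000 m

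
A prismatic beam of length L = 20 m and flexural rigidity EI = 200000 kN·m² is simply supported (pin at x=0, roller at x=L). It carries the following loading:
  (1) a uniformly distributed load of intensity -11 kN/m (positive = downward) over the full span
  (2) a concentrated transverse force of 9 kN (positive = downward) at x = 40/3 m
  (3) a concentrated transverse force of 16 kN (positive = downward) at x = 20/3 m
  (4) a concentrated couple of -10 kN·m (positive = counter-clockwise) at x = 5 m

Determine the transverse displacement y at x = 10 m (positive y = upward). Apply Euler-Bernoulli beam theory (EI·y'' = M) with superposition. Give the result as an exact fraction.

y(10) = 24857/259200 m

Load 1 — uniform load w=-11 kN/m over full span:
  y_1 = -wx(L³-2Lx²+x³)/(24EI) = -(-11)·10·(20³-2·20·10²+10³)/(24·200000) = 11/96 m
Load 2 — point force P=9 kN at a=40/3 m (b=L-a=20/3):
  y_2 = -Pbx(L²-b²-x²)/(6LEI)  [x≤a] = -9·(20/3)·10·(20²-(20/3)²-10²)/(6·20·200000) = -23/3600 m
Load 3 — point force P=16 kN at a=20/3 m (b=L-a=40/3):
  y_3 = -Pa(L-x)(2Lx-a²-x²)/(6LEI)  [x>a] = -16·(20/3)·(20-10)·(2·20·10-(20/3)²-10²)/(6·20·200000) = -23/2025 m
Load 4 — applied couple M₀=-10 kN·m at a=5 m (b=L-a=15):
  y_4 = (M₀x³/(6L)-M₀(x-a)²/2+C₁x)/EI  [x>a] with C₁=M₀(3b²-L²)/(6L)=-275/12 = ((-10)·10³/(6·20)-(-10)·(10-5)²/2+(-275/12)·10)/200000 = -3/3200 m
Superposition: y = Σ y_i = 24857/259200 m ≈ 0.095899 m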